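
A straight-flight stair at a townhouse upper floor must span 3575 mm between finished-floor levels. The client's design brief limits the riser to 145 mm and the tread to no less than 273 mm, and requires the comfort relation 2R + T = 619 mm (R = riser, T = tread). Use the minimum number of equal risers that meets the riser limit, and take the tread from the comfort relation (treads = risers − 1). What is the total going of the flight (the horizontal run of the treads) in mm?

At most 145 each: 3575/145 = 24.66, giving 25 risers.
Each riser is 3575/25 = 143 mm (≤ 145 mm).
From 2R + T = 619: T = 619 − 286 = 333 mm.
Going = (25 − 1) × 333 = 7992 mm.

7992 mm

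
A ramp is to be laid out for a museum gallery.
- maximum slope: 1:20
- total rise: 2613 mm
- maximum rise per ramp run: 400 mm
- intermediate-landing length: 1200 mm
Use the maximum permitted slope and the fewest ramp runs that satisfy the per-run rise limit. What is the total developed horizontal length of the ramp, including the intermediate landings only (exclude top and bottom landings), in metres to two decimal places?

⌈2613/400⌉ = 7 ramp runs. That means 6 intermediate landings.
Horizontal run for 2613 mm of rise at 1:20 is 2613 × 20 = 52260 mm.
Intermediate landings: 6 × 1200 = 7200 mm.
Developed length = 52260 + 7200 = 59460 mm.
= 59.46 m.

59.46 m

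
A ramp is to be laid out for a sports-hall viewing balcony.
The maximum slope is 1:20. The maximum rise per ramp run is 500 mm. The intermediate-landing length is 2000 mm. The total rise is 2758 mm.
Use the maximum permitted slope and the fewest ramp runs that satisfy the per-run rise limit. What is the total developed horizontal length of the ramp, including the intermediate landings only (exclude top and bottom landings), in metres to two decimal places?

65.16 m

⌈2758/500⌉ = 6 ramp runs. That means 5 intermediate landings.
Ramp run (horizontal) at 1:20: 2758 × 20 = 55160 mm.
Intermediate landings: 5 × 2000 = 10000 mm.
Developed length = 55160 + 10000 = 65160 mm.
= 65.16 m.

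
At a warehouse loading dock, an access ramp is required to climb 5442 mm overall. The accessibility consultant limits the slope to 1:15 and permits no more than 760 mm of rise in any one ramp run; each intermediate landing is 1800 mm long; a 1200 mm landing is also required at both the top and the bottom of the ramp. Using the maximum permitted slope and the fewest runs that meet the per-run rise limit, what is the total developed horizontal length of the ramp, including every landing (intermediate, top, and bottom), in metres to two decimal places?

5442 / 760 = 7.16, so 8 ramp runs are needed. That means 7 intermediate landings.
Horizontal run for 5442 mm of rise at 1:15 is 5442 × 15 = 81630 mm.
Intermediate landings: 7 × 1800 = 12600 mm.
Top and bottom landings: 2 × 1200 = 2400 mm.
Total = 81630 + 12600 + 2400 = 96630 mm.
= 96.63 m.

96.63 m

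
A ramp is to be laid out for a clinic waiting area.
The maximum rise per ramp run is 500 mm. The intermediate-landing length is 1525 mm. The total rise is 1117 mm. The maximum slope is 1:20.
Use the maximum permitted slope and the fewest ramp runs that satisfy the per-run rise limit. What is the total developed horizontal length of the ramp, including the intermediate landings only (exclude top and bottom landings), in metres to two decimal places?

25.39 m

1117 / 500 = 2.23, so 3 ramp runs are needed. That means 2 intermediate landings.
Ramp run (horizontal) at 1:20: 1117 × 20 = 22340 mm.
Intermediate landings: 2 × 1525 = 3050 mm.
Total developed length = 22340 + 3050 = 25390 mm.
= 25.39 m.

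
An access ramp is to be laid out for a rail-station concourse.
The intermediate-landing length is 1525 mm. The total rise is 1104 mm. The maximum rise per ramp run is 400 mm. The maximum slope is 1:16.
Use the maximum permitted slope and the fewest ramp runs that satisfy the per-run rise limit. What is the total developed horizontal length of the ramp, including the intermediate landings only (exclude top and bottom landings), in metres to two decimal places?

1104 / 400 = 2.760 → round up to 3 ramp runs. That means 2 intermediate landings.
Horizontal run for 1104 mm of rise at 1:16 is 1104 × 16 = 17664 mm.
2 intermediate landings contribute 2 × 1525 = 3050 mm.
Total developed length = 17664 + 3050 = 20714 mm.
= 20.71 m.

20.71 m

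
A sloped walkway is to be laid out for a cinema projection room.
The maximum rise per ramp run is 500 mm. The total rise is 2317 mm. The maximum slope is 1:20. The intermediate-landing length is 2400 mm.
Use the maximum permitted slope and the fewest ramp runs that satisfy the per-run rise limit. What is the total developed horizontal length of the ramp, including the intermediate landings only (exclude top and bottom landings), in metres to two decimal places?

55.94 m

2317 / 500 = 4.634 → round up to 5 ramp runs. That means 4 intermediate landings.
Horizontal run for 2317 mm of rise at 1:20 is 2317 × 20 = 46340 mm.
4 intermediate landings contribute 4 × 2400 = 9600 mm.
Developed length = 46340 + 9600 = 55940 mm.
= 55.94 m.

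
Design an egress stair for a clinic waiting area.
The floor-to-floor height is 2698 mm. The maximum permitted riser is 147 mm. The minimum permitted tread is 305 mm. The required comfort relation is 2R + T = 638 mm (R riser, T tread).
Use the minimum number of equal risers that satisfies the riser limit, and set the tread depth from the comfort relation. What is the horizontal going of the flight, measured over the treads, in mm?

2698 / 147 = 18.354 → round up to 19 risers.
Each riser is 2698/19 = 142 mm (≤ 147 mm).
Tread T = 638 − 2 × 142 = 354 mm (≥ 305 mm).
19 risers give 18 treads; going = 18 × 354 = 6372 mm.

6372 mm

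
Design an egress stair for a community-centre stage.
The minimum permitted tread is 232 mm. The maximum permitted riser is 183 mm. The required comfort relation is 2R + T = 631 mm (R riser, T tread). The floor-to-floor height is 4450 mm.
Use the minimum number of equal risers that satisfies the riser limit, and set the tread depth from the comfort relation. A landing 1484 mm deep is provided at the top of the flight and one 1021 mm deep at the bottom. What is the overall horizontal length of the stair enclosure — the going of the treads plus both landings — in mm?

9105 mm

At most 183 each: 4450/183 = 24.32, giving 25 risers.
Riser R = 4450 / 25 = 178 mm, within the 183 mm limit.
T = 631 − 2·178 = 275 mm, which satisfies the 232 mm minimum.
25 risers give 24 treads; going = 24 × 275 = 6600 mm.
Enclosure = 6600 + 1484 + 1021 = 9105 mm.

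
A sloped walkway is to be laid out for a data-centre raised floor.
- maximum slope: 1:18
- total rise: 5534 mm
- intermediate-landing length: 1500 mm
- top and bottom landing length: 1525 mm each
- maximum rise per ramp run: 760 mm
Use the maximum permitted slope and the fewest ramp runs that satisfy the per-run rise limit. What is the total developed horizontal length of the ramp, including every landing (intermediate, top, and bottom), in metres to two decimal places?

⌈5534/760⌉ = 8 ramp runs. That means 7 intermediate landings.
Horizontal run for 5534 mm of rise at 1:18 is 5534 × 18 = 99612 mm.
7 intermediate landings contribute 7 × 1500 = 10500 mm.
Top and bottom landings: 2 × 1525 = 3050 mm.
Total = 99612 + 10500 + 3050 = 113162 mm.
= 113.16 m.

113.16 m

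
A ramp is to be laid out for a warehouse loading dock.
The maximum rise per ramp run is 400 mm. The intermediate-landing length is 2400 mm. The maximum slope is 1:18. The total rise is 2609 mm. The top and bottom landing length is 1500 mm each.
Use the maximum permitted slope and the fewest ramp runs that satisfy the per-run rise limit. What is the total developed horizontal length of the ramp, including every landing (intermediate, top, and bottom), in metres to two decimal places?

64.36 m

⌈2609/400⌉ = 7 ramp runs. That means 6 intermediate landings.
Horizontal run for 2609 mm of rise at 1:18 is 2609 × 18 = 46962 mm.
Intermediate landings: 6 × 2400 = 14400 mm.
Top and bottom landings: 2 × 1500 = 3000 mm.
Total = 46962 + 14400 + 3000 = 64362 mm.
= 64.36 m.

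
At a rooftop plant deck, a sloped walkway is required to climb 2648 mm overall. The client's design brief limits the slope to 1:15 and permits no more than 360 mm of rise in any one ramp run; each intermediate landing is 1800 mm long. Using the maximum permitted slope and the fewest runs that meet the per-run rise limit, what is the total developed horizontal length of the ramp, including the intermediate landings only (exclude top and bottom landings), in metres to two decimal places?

52.32 m

⌈2648/360⌉ = 8 ramp runs. That means 7 intermediate landings.
Ramp run (horizontal) at 1:15: 2648 × 15 = 39720 mm.
7 intermediate landings contribute 7 × 1800 = 12600 mm.
Developed length = 39720 + 12600 = 52320 mm.
= 52.32 m.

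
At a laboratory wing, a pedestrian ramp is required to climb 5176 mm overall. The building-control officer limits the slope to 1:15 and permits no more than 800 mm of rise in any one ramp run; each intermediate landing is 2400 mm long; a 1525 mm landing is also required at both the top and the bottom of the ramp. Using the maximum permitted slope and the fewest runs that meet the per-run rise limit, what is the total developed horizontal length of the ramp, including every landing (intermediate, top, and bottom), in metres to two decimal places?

95.09 m

5176 / 800 = 6.470 → round up to 7 ramp runs. That means 6 intermediate landings.
Ramp run (horizontal) at 1:15: 5176 × 15 = 77640 mm.
6 intermediate landings contribute 6 × 2400 = 14400 mm.
Top and bottom landings: 2 × 1525 = 3050 mm.
Total = 77640 + 14400 + 3050 = 95090 mm.
= 95.09 m.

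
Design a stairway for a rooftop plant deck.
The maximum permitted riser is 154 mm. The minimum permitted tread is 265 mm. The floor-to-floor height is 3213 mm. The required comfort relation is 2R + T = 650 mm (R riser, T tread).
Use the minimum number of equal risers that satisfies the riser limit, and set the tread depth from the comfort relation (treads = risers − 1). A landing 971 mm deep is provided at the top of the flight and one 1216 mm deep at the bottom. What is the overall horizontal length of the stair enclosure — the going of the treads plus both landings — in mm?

9067 mm

3213 / 154 = 20.864 → round up to 21 risers.
Riser R = 3213 / 21 = 153 mm, within the 154 mm limit.
From 2R + T = 650: T = 650 − 306 = 344 mm.
Going = (21 − 1) × 344 = 6880 mm.
Add landings: 6880 + 971 + 1216 = 9067 mm.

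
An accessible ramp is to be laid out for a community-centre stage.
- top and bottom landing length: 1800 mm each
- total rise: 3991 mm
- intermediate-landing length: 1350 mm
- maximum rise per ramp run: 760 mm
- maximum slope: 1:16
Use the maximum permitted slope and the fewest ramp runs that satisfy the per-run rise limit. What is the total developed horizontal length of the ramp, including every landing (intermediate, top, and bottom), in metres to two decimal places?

⌈3991/760⌉ = 6 ramp runs. That means 5 intermediate landings.
Ramp run (horizontal) at 1:16: 3991 × 16 = 63856 mm.
5 intermediate landings contribute 5 × 1350 = 6750 mm.
Top and bottom landings: 2 × 1800 = 3600 mm.
Total = 63856 + 6750 + 3600 = 74206 mm.
= 74.21 m.

74.21 m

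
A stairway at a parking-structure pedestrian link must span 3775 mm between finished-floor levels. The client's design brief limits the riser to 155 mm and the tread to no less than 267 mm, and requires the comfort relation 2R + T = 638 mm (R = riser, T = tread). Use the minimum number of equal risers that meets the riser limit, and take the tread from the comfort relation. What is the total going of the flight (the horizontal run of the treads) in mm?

8064 mm

3775 / 155 = 24.355 → round up to 25 risers.
R = 3775 ÷ 25 = 151 mm.
Tread T = 638 − 2 × 151 = 336 mm (≥ 267 mm).
25 risers give 24 treads; going = 24 × 336 = 8064 mm.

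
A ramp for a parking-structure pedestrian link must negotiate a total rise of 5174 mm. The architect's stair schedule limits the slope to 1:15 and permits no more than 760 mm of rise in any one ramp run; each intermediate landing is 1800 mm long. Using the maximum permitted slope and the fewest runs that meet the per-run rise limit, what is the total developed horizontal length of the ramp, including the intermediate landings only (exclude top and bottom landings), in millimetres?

88410 mm

⌈5174/760⌉ = 7 ramp runs. That means 6 intermediate landings.
Ramp run (horizontal) at 1:15: 5174 × 15 = 77610 mm.
6 intermediate landings contribute 6 × 1800 = 10800 mm.
Developed length = 77610 + 10800 = 88410 mm.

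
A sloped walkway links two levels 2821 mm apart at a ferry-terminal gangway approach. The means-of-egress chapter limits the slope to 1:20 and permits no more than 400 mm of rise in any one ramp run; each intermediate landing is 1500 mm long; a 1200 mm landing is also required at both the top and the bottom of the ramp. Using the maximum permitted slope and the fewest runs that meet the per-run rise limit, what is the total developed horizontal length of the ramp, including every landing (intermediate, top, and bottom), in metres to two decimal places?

69.32 m

2821 / 400 = 7.053 → round up to 8 ramp runs. That means 7 intermediate landings.
Horizontal run for 2821 mm of rise at 1:20 is 2821 × 20 = 56420 mm.
Intermediate landings: 7 × 1500 = 10500 mm.
Top and bottom landings: 2 × 1200 = 2400 mm.
Total = 56420 + 10500 + 2400 = 69320 mm.
= 69.32 m.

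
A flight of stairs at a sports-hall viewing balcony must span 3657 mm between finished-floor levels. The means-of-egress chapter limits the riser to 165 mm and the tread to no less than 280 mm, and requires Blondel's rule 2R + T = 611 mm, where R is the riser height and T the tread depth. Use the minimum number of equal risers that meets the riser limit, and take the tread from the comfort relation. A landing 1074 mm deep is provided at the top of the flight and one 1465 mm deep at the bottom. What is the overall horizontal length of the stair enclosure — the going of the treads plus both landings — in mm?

8985 mm

3657 / 165 = 22.16, so 23 risers are needed.
Each riser is 3657/23 = 159 mm (≤ 165 mm).
From 2R + T = 611: T = 611 − 318 = 293 mm.
23 risers give 22 treads; going = 22 × 293 = 6446 mm.
Add landings: 6446 + 1074 + 1465 = 8985 mm.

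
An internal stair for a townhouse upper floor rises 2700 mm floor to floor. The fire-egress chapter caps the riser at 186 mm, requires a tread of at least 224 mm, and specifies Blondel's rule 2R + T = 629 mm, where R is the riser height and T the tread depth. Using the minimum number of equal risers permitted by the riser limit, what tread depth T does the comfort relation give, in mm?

269 mm

At most 186 each: 2700/186 = 14.52, giving 15 risers.
Riser R = 2700 / 15 = 180 mm, within the 186 mm limit.
From 2R + T = 629: T = 629 − 360 = 269 mm.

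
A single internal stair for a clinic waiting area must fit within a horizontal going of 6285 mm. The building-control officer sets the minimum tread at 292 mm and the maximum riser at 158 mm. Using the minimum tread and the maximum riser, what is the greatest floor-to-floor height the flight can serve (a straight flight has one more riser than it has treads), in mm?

6285 / 292 = 21.52, so 21 treads fit.
Risers = treads + 1 = 22.
Maximum height = 22 × 158 = 3476 mm.

3476 mm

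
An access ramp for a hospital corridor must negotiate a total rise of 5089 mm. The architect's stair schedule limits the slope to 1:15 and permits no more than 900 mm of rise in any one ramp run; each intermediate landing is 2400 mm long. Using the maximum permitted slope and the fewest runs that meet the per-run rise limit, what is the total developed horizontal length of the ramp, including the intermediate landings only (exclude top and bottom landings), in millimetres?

At most 900 each: 5089/900 = 5.65, giving 6 ramp runs. That means 5 intermediate landings.
Ramp run (horizontal) at 1:15: 5089 × 15 = 76335 mm.
Intermediate landings: 5 × 2400 = 12000 mm.
Total developed length = 76335 + 12000 = 88335 mm.

88335 mm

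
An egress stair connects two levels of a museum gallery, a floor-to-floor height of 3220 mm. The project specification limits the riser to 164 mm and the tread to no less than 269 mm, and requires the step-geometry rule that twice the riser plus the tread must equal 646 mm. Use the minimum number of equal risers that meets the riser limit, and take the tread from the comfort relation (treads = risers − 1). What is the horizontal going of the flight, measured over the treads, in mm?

3220 / 164 = 19.63, so 20 risers are needed.
Each riser is 3220/20 = 161 mm (≤ 164 mm).
Tread T = 646 − 2 × 161 = 324 mm (≥ 269 mm).
Going = (20 − 1) × 324 = 6156 mm.

6156 mm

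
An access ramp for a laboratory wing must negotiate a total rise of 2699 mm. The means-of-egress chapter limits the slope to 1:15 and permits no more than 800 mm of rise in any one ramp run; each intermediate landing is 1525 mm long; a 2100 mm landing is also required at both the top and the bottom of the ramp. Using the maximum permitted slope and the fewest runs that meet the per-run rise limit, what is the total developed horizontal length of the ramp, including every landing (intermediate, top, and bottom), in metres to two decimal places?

49.26 m

⌈2699/800⌉ = 4 ramp runs. That means 3 intermediate landings.
Ramp run (horizontal) at 1:15: 2699 × 15 = 40485 mm.
3 intermediate landings contribute 3 × 1525 = 4575 mm.
Top and bottom landings: 2 × 2100 = 4200 mm.
Total = 40485 + 4575 + 4200 = 49260 mm.
= 49.26 m.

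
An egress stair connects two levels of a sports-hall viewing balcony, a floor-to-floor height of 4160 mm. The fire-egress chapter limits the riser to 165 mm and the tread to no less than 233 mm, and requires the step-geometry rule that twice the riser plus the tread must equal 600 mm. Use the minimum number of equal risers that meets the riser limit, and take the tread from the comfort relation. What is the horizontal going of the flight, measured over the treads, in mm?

At most 165 each: 4160/165 = 25.21, giving 26 risers.
R = 4160 ÷ 26 = 160 mm.
From 2R + T = 600: T = 600 − 320 = 280 mm.
26 risers give 25 treads; going = 25 × 280 = 7000 mm.

7000 mm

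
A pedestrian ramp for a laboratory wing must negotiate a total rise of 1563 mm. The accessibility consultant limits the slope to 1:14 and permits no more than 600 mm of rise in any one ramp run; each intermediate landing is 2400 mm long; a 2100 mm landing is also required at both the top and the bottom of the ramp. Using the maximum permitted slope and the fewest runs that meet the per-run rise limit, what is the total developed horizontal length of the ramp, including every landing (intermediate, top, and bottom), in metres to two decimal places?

⌈1563/600⌉ = 3 ramp runs. That means 2 intermediate landings.
Ramp run (horizontal) at 1:14: 1563 × 14 = 21882 mm.
Intermediate landings: 2 × 2400 = 4800 mm.
Top and bottom landings: 2 × 2100 = 4200 mm.
Total = 21882 + 4800 + 4200 = 30882 mm.
= 30.88 m.

30.88 m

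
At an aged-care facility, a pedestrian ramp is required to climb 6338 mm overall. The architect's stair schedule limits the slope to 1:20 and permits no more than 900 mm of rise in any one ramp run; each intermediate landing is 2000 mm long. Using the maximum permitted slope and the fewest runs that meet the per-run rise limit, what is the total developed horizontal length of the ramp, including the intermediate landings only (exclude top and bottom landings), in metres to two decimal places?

140.76 m

⌈6338/900⌉ = 8 ramp runs. That means 7 intermediate landings.
Ramp run (horizontal) at 1:20: 6338 × 20 = 126760 mm.
Intermediate landings: 7 × 2000 = 14000 mm.
Developed length = 126760 + 14000 = 140760 mm.
= 140.76 m.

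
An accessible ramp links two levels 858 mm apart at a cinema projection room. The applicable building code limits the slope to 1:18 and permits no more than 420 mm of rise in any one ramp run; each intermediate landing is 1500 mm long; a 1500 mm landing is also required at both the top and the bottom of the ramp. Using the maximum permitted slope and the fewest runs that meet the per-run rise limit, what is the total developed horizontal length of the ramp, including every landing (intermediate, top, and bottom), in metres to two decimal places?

21.44 m

858 / 420 = 2.043 → round up to 3 ramp runs. That means 2 intermediate landings.
Horizontal run for 858 mm of rise at 1:18 is 858 × 18 = 15444 mm.
Intermediate landings: 2 × 1500 = 3000 mm.
Top and bottom landings: 2 × 1500 = 3000 mm.
Total = 15444 + 3000 + 3000 = 21444 mm.
= 21.44 m.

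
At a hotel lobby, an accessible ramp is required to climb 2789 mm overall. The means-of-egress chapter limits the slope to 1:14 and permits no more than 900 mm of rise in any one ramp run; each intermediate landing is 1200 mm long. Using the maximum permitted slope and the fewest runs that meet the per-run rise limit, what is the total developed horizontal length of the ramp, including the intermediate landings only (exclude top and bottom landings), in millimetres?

2789 / 900 = 3.10, so 4 ramp runs are needed. That means 3 intermediate landings.
Horizontal run for 2789 mm of rise at 1:14 is 2789 × 14 = 39046 mm.
3 intermediate landings contribute 3 × 1200 = 3600 mm.
Developed length = 39046 + 3600 = 42646 mm.

42646 mm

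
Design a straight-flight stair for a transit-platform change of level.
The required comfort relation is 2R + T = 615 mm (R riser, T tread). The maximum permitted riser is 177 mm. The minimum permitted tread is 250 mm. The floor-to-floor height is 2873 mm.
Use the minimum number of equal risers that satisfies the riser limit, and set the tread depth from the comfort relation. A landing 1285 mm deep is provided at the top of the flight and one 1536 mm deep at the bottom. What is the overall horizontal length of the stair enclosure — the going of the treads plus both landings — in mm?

2873 / 177 = 16.232 → round up to 17 risers.
Riser R = 2873 / 17 = 169 mm, within the 177 mm limit.
From 2R + T = 615: T = 615 − 338 = 277 mm.
17 risers give 16 treads; going = 16 × 277 = 4432 mm.
Enclosure = 4432 + 1285 + 1536 = 7253 mm.

7253 mm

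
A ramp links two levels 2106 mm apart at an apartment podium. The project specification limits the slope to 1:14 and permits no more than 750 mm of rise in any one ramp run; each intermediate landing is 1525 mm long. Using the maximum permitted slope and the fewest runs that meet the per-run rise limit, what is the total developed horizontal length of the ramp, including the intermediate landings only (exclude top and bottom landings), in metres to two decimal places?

2106 / 750 = 2.81, so 3 ramp runs are needed. That means 2 intermediate landings.
Horizontal run for 2106 mm of rise at 1:14 is 2106 × 14 = 29484 mm.
Intermediate landings: 2 × 1525 = 3050 mm.
Developed length = 29484 + 3050 = 32534 mm.
= 32.53 m.

32.53 m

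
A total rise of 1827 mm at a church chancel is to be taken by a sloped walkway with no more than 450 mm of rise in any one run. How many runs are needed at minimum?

1827 / 450 = 4.060 → round up to 5 ramp runs.

5 runs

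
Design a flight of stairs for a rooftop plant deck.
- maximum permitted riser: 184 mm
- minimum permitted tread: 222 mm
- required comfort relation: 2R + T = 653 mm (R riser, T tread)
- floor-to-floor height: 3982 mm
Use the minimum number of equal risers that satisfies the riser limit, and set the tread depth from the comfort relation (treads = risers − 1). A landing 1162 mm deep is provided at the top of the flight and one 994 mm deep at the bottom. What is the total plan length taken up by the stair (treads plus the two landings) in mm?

8267 mm

3982 / 184 = 21.64, so 22 risers are needed.
Each riser is 3982/22 = 181 mm (≤ 184 mm).
T = 653 − 2·181 = 291 mm, which satisfies the 222 mm minimum.
Going = (22 − 1) × 291 = 6111 mm.
Add landings: 6111 + 1162 + 994 = 8267 mm.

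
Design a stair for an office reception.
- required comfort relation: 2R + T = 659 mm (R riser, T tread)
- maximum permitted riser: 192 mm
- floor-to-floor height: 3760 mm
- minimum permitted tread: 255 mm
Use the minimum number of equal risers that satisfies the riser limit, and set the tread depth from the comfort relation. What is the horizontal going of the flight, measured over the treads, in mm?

3760 / 192 = 19.58, so 20 risers are needed.
R = 3760 ÷ 20 = 188 mm.
From 2R + T = 659: T = 659 − 376 = 283 mm.
20 risers give 19 treads; going = 19 × 283 = 5377 mm.

5377 mm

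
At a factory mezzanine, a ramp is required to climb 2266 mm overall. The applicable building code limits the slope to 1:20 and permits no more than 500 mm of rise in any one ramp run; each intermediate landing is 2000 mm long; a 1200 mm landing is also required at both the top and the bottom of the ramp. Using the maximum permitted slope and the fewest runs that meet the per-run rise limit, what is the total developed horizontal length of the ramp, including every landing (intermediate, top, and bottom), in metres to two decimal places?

2266 / 500 = 4.53, so 5 ramp runs are needed. That means 4 intermediate landings.
Ramp run (horizontal) at 1:20: 2266 × 20 = 45320 mm.
4 intermediate landings contribute 4 × 2000 = 8000 mm.
Top and bottom landings: 2 × 1200 = 2400 mm.
Total = 45320 + 8000 + 2400 = 55720 mm.
= 55.72 m.

55.72 m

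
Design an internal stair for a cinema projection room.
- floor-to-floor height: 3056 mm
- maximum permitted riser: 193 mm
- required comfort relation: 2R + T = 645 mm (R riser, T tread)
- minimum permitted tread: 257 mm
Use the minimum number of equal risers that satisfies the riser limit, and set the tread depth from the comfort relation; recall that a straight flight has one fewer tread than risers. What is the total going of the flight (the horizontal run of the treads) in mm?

3056 / 193 = 15.834 → round up to 16 risers.
Each riser is 3056/16 = 191 mm (≤ 193 mm).
T = 645 − 2·191 = 263 mm, which satisfies the 257 mm minimum.
Treads = 16 − 1 = 15; going = 15 × 263 = 3945 mm.

3945 mm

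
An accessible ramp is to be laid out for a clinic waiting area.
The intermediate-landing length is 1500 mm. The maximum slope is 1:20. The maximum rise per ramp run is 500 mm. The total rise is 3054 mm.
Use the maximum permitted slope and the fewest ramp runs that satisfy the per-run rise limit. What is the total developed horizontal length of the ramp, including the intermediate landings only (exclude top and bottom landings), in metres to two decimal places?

⌈3054/500⌉ = 7 ramp runs. That means 6 intermediate landings.
Horizontal run for 3054 mm of rise at 1:20 is 3054 × 20 = 61080 mm.
6 intermediate landings contribute 6 × 1500 = 9000 mm.
Total developed length = 61080 + 9000 = 70080 mm.
= 70.08 m.

70.08 m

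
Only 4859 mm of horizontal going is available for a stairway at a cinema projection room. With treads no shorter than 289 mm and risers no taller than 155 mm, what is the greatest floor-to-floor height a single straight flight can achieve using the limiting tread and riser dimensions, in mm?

2635 mm

4859 / 289 = 16.81, so 16 treads fit.
Risers = treads + 1 = 17.
Maximum height = 17 × 155 = 2635 mm.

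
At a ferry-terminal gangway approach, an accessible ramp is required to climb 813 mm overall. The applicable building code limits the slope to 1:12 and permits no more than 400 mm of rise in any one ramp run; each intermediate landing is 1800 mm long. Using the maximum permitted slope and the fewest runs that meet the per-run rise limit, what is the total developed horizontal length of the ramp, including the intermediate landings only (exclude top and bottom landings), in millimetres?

13356 mm

⌈813/400⌉ = 3 ramp runs. That means 2 intermediate landings.
Ramp run (horizontal) at 1:12: 813 × 12 = 9756 mm.
2 intermediate landings contribute 2 × 1800 = 3600 mm.
Total developed length = 9756 + 3600 = 13356 mm.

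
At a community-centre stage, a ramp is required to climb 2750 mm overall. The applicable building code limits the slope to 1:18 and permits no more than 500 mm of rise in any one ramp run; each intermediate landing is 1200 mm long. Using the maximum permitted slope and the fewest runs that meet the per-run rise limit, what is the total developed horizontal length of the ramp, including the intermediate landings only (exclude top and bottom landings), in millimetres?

2750 / 500 = 5.50, so 6 ramp runs are needed. That means 5 intermediate landings.
Ramp run (horizontal) at 1:18: 2750 × 18 = 49500 mm.
5 intermediate landings contribute 5 × 1200 = 6000 mm.
Developed length = 49500 + 6000 = 55500 mm.

55500 mm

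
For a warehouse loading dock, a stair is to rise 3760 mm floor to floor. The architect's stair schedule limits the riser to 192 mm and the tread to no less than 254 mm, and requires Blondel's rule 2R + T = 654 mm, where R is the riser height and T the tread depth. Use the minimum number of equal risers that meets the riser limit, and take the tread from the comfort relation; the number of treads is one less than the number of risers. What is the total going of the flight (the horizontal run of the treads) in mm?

5282 mm

At most 192 each: 3760/192 = 19.58, giving 20 risers.
Each riser is 3760/20 = 188 mm (≤ 192 mm).
Tread T = 654 − 2 × 188 = 278 mm (≥ 254 mm).
20 risers give 19 treads; going = 19 × 278 = 5282 mm.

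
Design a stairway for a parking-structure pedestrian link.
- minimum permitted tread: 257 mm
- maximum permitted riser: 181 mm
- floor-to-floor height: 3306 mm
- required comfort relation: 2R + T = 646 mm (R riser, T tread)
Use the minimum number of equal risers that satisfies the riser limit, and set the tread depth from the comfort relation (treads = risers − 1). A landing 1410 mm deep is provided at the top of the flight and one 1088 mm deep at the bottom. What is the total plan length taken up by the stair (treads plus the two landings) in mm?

3306 / 181 = 18.27, so 19 risers are needed.
Each riser is 3306/19 = 174 mm (≤ 181 mm).
T = 646 − 2·174 = 298 mm, which satisfies the 257 mm minimum.
Going = (19 − 1) × 298 = 5364 mm.
Enclosure = 5364 + 1410 + 1088 = 7862 mm.

7862 mm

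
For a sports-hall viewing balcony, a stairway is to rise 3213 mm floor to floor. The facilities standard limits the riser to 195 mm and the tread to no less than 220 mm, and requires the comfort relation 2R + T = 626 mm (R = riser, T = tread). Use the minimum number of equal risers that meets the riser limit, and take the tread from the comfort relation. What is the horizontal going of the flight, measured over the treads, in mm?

3968 mm

At most 195 each: 3213/195 = 16.48, giving 17 risers.
Each riser is 3213/17 = 189 mm (≤ 195 mm).
T = 626 − 2·189 = 248 mm, which satisfies the 220 mm minimum.
17 risers give 16 treads; going = 16 × 248 = 3968 mm.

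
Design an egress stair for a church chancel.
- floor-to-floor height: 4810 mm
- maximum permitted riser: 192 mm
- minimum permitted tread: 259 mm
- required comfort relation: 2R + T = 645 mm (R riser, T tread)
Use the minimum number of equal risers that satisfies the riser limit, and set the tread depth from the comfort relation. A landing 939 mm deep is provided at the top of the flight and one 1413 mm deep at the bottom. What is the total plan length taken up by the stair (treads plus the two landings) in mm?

9227 mm

4810 / 192 = 25.05, so 26 risers are needed.
Each riser is 4810/26 = 185 mm (≤ 192 mm).
Tread T = 645 − 2 × 185 = 275 mm (≥ 259 mm).
Treads = 26 − 1 = 25; going = 25 × 275 = 6875 mm.
Enclosure = 6875 + 939 + 1413 = 9227 mm.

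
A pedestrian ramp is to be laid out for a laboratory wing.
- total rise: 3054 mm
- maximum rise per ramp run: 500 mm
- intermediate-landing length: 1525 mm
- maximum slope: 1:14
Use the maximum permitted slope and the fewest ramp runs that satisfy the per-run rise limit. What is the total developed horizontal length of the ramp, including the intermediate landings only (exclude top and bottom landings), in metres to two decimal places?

51.91 m

3054 / 500 = 6.108 → round up to 7 ramp runs. That means 6 intermediate landings.
Horizontal run for 3054 mm of rise at 1:14 is 3054 × 14 = 42756 mm.
Intermediate landings: 6 × 1525 = 9150 mm.
Total developed length = 42756 + 9150 = 51906 mm.
= 51.91 m.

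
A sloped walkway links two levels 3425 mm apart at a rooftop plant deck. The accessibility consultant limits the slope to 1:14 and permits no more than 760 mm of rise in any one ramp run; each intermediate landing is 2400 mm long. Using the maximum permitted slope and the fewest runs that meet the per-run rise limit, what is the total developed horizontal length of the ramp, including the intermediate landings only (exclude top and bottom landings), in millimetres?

At most 760 each: 3425/760 = 4.51, giving 5 ramp runs. That means 4 intermediate landings.
Horizontal run for 3425 mm of rise at 1:14 is 3425 × 14 = 47950 mm.
Intermediate landings: 4 × 2400 = 9600 mm.
Total developed length = 47950 + 9600 = 57550 mm.

57550 mm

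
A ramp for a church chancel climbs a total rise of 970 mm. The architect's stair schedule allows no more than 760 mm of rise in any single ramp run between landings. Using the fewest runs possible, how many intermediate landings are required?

At most 760 each: 970/760 = 1.28, giving 2 ramp runs.
2 runs are separated by 1 intermediate landings.

1 intermediate landings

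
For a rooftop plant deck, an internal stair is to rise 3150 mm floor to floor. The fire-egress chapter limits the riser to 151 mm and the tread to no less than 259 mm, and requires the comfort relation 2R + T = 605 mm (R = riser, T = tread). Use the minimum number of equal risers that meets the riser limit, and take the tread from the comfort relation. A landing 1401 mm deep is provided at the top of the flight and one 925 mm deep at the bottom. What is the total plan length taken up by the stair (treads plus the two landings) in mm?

8426 mm

⌈3150/151⌉ = 21 risers.
Each riser is 3150/21 = 150 mm (≤ 151 mm).
T = 605 − 2·150 = 305 mm, which satisfies the 259 mm minimum.
Going = (21 − 1) × 305 = 6100 mm.
Enclosure = 6100 + 1401 + 925 = 8426 mm.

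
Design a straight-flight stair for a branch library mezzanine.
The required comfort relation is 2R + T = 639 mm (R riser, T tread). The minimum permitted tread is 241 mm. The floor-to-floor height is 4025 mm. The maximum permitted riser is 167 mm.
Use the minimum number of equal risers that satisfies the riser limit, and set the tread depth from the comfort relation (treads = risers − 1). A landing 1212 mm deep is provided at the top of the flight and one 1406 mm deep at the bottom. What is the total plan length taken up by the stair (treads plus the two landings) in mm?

4025 / 167 = 24.10, so 25 risers are needed.
Riser R = 4025 / 25 = 161 mm, within the 167 mm limit.
From 2R + T = 639: T = 639 − 322 = 317 mm.
Treads = 25 − 1 = 24; going = 24 × 317 = 7608 mm.
Enclosure = 7608 + 1212 + 1406 = 10226 mm.

10226 mm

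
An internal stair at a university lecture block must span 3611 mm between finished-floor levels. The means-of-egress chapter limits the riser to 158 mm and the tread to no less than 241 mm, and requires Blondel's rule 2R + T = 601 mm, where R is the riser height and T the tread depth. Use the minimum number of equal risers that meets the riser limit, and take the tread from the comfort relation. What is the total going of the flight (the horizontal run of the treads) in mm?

At most 158 each: 3611/158 = 22.85, giving 23 risers.
R = 3611 ÷ 23 = 157 mm.
Tread T = 601 − 2 × 157 = 287 mm (≥ 241 mm).
Treads = 23 − 1 = 22; going = 22 × 287 = 6314 mm.

6314 mm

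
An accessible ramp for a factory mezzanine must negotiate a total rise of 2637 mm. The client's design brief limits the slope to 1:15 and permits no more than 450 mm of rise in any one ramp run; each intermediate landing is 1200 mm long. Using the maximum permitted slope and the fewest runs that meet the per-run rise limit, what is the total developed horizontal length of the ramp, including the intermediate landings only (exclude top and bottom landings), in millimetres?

45555 mm

At most 450 each: 2637/450 = 5.86, giving 6 ramp runs. That means 5 intermediate landings.
Horizontal run for 2637 mm of rise at 1:15 is 2637 × 15 = 39555 mm.
5 intermediate landings contribute 5 × 1200 = 6000 mm.
Developed length = 39555 + 6000 = 45555 mm.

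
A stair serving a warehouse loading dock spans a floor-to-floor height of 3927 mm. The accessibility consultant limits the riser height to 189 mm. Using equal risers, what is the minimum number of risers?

At most 189 each: 3927/189 = 20.78, giving 21 risers.

21 risers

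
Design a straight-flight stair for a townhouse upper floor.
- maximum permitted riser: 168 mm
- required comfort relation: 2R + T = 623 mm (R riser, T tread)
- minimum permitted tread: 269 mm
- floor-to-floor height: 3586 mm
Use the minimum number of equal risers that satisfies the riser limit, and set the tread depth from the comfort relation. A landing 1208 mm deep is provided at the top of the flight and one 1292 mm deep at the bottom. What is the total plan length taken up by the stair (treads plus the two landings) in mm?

3586 / 168 = 21.35, so 22 risers are needed.
Each riser is 3586/22 = 163 mm (≤ 168 mm).
From 2R + T = 623: T = 623 − 326 = 297 mm.
Going = (22 − 1) × 297 = 6237 mm.
Add landings: 6237 + 1208 + 1292 = 8737 mm.

8737 mm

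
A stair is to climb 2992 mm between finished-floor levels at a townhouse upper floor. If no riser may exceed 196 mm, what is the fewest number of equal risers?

16 risers

2992 / 196 = 15.27, so 16 risers are needed.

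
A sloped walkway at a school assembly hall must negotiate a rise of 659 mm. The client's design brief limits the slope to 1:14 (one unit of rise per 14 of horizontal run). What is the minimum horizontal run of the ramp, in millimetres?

At 1:14 the run is 14 × 659 = 9226 mm.

9226 mm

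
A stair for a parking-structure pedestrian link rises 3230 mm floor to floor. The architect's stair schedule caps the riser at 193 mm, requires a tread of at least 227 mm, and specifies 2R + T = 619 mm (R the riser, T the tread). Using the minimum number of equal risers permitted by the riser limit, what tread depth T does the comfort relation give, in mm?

At most 193 each: 3230/193 = 16.74, giving 17 risers.
Riser R = 3230 / 17 = 190 mm, within the 193 mm limit.
From 2R + T = 619: T = 619 − 380 = 239 mm.

239 mm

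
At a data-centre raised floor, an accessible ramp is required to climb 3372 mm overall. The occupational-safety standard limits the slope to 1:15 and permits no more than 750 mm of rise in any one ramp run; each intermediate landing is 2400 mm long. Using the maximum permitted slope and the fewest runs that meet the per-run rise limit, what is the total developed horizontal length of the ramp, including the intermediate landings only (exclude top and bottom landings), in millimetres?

3372 / 750 = 4.50, so 5 ramp runs are needed. That means 4 intermediate landings.
Ramp run (horizontal) at 1:15: 3372 × 15 = 50580 mm.
Intermediate landings: 4 × 2400 = 9600 mm.
Developed length = 50580 + 9600 = 60180 mm.

60180 mm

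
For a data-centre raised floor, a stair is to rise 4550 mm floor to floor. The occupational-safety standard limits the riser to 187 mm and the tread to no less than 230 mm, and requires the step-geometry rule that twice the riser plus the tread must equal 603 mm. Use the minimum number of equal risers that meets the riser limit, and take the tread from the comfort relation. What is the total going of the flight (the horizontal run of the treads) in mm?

⌈4550/187⌉ = 25 risers.
Riser R = 4550 / 25 = 182 mm, within the 187 mm limit.
T = 603 − 2·182 = 239 mm, which satisfies the 230 mm minimum.
Treads = 25 − 1 = 24; going = 24 × 239 = 5736 mm.

5736 mm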